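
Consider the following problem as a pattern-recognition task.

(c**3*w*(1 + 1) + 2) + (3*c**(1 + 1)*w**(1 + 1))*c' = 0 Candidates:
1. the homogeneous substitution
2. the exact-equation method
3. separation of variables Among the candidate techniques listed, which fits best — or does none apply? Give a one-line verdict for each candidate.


Technique: the exact-equation method — because the two cross partials coincide, the form is conservative as written — recover its potential in (w, c).
- the homogeneous substitution — the slope does not depend on the ratio of the variables alone.
- the exact-equation method: yes — fits the structure here.
- separation of variables: no algebra isolates the independent variable on one side and the unknown on the other.


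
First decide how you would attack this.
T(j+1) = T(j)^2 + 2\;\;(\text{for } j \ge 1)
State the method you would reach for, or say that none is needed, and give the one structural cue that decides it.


Diagnosis: no special technique — the unknown enters the rule nonlinearly, not as a weighted sum — no linear method is even well-posed.


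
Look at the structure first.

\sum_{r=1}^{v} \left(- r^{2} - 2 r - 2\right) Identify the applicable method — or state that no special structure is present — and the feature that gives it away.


Best approach: no special technique — every summand is a constant multiple of a power of r — apply the standard power-sum identities one degree at a time.


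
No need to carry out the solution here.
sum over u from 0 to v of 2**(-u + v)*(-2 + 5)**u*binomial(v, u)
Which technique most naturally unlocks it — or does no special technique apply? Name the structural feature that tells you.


Best approach: the binomial theorem — terms weighting binomial(v, u) against matched powers of (-2 + 5) and 2 reassemble into ((-2 + 5) + 2)^v by the binomial theorem.


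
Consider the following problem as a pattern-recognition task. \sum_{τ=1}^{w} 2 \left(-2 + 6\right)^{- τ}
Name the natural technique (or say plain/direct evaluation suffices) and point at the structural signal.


Verdict: the geometric series formula — consecutive terms stand in a fixed index-free ratio — the geometric sum formula closes it.


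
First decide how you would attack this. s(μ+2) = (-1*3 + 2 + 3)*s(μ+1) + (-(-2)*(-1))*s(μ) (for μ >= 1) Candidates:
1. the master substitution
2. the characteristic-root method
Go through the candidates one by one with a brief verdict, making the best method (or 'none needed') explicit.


Diagnosis: the characteristic-root method — this is the constant-coefficient homogeneous case — the whole solution in μ reduces to a polynomial's roots.
- the master substitution: with no divided-index recursive call, reindexing by powers of a base buys nothing.
- the characteristic-root method — applies; the problem has the shape this method handles.


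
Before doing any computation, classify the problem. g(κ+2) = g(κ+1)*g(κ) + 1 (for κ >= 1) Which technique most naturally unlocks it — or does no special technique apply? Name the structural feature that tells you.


Method: no special technique — the unknown sequence enters the update nonlinearly, so no linear method fits the recurrence as written — direct iteration remains.


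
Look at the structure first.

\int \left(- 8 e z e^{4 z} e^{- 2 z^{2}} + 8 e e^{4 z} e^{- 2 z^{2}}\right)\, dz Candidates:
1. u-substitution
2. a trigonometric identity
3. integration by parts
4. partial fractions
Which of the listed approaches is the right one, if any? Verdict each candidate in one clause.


Diagnosis: u-substitution — collected, the integrand has one factor that is, up to a constant, the derivative of an inner expression the rest depends on — substitute for that inner expression.
- u-substitution: yes — fits the structure here.
- a trigonometric identity — no sine or cosine appears, so there is nothing for a trigonometric identity to act on.
- integration by parts — a polynomial factor is present, but its partner is not an exp, sine, or cosine of a degree-1 argument, nor a logarithm.
- partial fractions — there is no rational-function structure to decompose.


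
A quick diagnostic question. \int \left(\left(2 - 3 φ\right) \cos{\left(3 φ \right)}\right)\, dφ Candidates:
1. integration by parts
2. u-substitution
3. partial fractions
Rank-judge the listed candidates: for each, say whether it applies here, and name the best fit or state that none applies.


Verdict: integration by parts — 2 - 3 φ dies after finitely many derivatives while \cos{\left(3 φ \right)} cycles under integration — the tabular/parts setup.
- integration by parts — applies; the problem has the shape this method handles.
- u-substitution: no subexpression of the integrand serves as a whole-integral substitution inner — individual terms may offer their own, but none carries its derivative as a factor of the full integrand; a working change of variable would have to be constructed from outside the expression.
- partial fractions — the expression is not a ratio of polynomials that decomposes further.


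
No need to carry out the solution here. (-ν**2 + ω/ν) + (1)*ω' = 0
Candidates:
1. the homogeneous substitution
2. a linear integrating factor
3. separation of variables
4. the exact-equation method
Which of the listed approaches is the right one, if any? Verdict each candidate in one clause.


Diagnosis: a linear integrating factor — linear in the unknown with genuine forcing: multiply through by the exponential of the integrated coefficient and the left side closes into one derivative.
- the homogeneous substitution — rescaling both variables together changes the slope, so no ratio substitution collapses it.
- a linear integrating factor — applicable, and directly so.
- separation of variables — the two dependences do not factor apart.
- the exact-equation method — the cross partial derivatives disagree, so no single potential exists.


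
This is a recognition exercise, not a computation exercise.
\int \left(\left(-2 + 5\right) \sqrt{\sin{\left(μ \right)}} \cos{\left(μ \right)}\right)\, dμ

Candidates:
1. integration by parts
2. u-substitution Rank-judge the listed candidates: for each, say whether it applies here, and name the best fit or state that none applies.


Verdict: u-substitution — the only nontrivial dependence routes through \sin{\left(μ \right)}, whose derivative supplies the leftover factor up to a constant multiple — u = \sin{\left(μ \right)} flattens it.
- integration by parts — no split into a nonconstant polynomial times one of the standard kernels — exp, sine, or cosine of a linear argument, or a logarithm — applies here.
- u-substitution — yes — fits the structure here.


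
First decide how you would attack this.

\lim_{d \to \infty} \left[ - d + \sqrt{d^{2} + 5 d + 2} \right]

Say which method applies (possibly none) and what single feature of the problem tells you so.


Technique: conjugate multiplication — divergence minus divergence hides a finite answer — expose it by pairing \sqrt{d^{2} + 5 d + 2} - d with its conjugate.


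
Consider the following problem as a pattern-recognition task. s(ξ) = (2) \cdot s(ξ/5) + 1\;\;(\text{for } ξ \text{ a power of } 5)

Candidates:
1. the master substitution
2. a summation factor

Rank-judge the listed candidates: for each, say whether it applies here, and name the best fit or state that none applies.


Diagnosis: the master substitution — the argument shrinks by the factor 5, so measure the index on a logarithmic scale and the recursion becomes a shift.
- the master substitution — yes, a natural case for it.
- a summation factor — the recursion divides its index rather than shifting it — there is no previous-term chain for a summation factor to telescope.


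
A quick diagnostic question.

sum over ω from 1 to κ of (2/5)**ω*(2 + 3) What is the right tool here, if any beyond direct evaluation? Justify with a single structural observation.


Diagnosis: the geometric series formula — each term is 2/5 times the previous one, so the geometric-series formula applies directly.


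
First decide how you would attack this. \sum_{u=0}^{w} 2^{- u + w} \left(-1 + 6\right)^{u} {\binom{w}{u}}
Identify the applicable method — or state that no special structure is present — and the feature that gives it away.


Method: the binomial theorem — the binomial coefficients weight matched powers of (-1 + 6) and 2, which is exactly the expansion of a binomial power.


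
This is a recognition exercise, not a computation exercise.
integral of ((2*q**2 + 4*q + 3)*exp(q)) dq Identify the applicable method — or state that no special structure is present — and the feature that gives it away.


Verdict: integration by parts — a polynomial factor 2*q**2 + 4*q + 3 multiplies exp(q); differentiating 2*q**2 + 4*q + 3 lowers its degree while exp(q) integrates cleanly, so parts wins.


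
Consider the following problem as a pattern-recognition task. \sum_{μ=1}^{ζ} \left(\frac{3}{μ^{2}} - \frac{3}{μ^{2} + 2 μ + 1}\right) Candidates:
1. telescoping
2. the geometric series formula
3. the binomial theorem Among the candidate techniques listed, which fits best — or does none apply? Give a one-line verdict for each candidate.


Technique: telescoping — the summand is \frac{3}{μ^{2}} minus the same expression shifted by one, so consecutive terms cancel in pairs.
- telescoping: yes — fits the structure here.
- the geometric series formula: dividing successive terms gives an index-dependent quantity, not a constant.
- the binomial theorem: the summand does not match any term pattern of an expanded binomial power.


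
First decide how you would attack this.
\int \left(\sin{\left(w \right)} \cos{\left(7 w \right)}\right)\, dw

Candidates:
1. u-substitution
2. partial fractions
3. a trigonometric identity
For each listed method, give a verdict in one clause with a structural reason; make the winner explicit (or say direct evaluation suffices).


Best approach: a trigonometric identity — two sinusoids at different rates multiply in \sin{\left(w \right)} \cos{\left(7 w \right)}; the product-to-sum identity uncouples them.
- u-substitution: no subexpression of the integrand serves as a whole-integral substitution inner — individual terms may offer their own, but none carries its derivative as a factor of the full integrand; a working change of variable would have to be constructed from outside the expression.
- partial fractions: the expression is not a ratio of polynomials that decomposes further.
- a trigonometric identity: a fit — the right tool for this form.


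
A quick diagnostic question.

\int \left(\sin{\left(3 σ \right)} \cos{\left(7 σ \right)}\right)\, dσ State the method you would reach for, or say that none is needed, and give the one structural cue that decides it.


Best approach: a trigonometric identity — split \sin{\left(3 σ \right)} \cos{\left(7 σ \right)} with the angle-addition identities: the resulting sum integrates term by term.


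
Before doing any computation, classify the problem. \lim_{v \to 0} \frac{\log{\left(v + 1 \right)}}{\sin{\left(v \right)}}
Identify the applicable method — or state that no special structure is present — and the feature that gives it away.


Method: l'Hôpital's rule (0/0) — substituting 0 gives 0 over 0; differentiate top and bottom once and re-evaluate. The standard small-argument limits would also carry it; the rule is the systematic route.


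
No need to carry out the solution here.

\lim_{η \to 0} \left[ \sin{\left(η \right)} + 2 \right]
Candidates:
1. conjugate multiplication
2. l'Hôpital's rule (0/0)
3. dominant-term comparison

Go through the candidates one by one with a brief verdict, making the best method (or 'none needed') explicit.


Diagnosis: no special technique — no denominator vanishes and nothing blows up at 0: direct substitution is the whole computation.
- conjugate multiplication: no difference of divergent radicals appears, so rationalizing has nothing to cancel.
- l'Hôpital's rule (0/0): evaluation at the point is determinate, so the rule has nothing to repair.
- dominant-term comparison — no dominant power emerges to decide the limit by degree comparison.


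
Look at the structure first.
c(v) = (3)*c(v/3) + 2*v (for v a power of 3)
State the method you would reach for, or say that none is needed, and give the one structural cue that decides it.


Best approach: the master substitution — recursion at v/3 is multiplicative in the index; logarithmic reindexing via v = 3^m linearizes it.


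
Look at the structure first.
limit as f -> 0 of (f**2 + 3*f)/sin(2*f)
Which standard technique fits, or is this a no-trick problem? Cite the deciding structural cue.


Diagnosis: l'Hôpital's rule (0/0) — substituting 0 gives 0 over 0; differentiate top and bottom once and re-evaluate. Known elementary limits would finish this too — the rule just bypasses the case analysis.


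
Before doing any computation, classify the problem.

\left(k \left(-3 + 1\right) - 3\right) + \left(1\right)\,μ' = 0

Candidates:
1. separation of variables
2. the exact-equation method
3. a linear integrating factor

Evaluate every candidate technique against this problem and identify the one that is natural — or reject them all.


Best approach: no special technique — solved for the derivative, μ never appears on the right — this is a direct integration in k, not a differential-equations problem at heart.
- separation of variables: any separation here is vacuous (nothing depends on the unknown); direct integration is the honest label.
- the exact-equation method — no dependence on the unknown anywhere: exactness is a label without content here.
- a linear integrating factor — the linear template holds only trivially here (the unknown is absent, so the coefficient is zero) — the method is not the natural label.


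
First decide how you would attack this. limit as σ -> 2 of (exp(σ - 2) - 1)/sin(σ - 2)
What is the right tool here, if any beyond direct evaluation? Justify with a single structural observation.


Method: l'Hôpital's rule (0/0) — numerator and denominator both vanish at 2 — a genuine 0/0 form, which is exactly when l'Hôpital applies. Known elementary limits would finish this too — the rule just bypasses the case analysis.


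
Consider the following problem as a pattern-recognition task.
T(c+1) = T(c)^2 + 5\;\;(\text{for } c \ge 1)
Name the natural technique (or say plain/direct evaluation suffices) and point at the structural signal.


Method: no special technique — nonlinear feedback in the recursion rules out every root- or factor-based technique.


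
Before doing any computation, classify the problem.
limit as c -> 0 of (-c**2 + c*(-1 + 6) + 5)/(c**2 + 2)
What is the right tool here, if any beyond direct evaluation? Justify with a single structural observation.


Method: no special technique — the expression is continuous at the evaluation point — substitute directly; no indeterminate form appears.


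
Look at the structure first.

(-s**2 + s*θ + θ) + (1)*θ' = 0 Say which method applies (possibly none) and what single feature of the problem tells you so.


Method: a linear integrating factor — the unknown enters only to the first power against a nonzero forcing term — the integrating-factor template applies directly.


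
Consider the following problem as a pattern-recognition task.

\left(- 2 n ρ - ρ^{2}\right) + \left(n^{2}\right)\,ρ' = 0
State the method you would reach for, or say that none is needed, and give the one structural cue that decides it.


Verdict: the homogeneous substitution — the slope is degree-zero homogeneous: the ratio substitution v = ρ/n collapses it. A Bernoulli rewrite works here as the equation stands — the homogeneous substitution is the more immediate reading.


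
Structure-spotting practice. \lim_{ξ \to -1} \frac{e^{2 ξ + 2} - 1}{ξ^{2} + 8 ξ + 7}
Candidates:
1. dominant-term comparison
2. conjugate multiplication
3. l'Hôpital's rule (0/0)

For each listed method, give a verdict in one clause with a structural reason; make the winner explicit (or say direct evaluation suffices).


Technique: l'Hôpital's rule (0/0) — numerator and denominator both vanish at -1 — a genuine 0/0 form, which is exactly when l'Hôpital applies. Known elementary limits would finish this too — the rule just bypasses the case analysis.
- dominant-term comparison: no dominant-degree comparison decides it.
- conjugate multiplication — no divergent radical difference is present for a conjugate pair to cancel.
- l'Hôpital's rule (0/0) — yes, a natural case for it.


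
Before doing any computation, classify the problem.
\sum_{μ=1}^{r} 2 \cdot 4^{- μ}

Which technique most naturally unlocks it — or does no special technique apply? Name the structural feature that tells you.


Best approach: the geometric series formula — consecutive terms stand in a fixed index-free ratio — the geometric sum formula closes it.


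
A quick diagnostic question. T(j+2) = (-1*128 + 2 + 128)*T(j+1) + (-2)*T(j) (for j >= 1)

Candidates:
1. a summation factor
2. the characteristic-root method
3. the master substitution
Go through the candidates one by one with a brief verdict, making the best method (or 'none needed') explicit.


Diagnosis: the characteristic-root method — fixed numeric weights on consecutive terms and no forcing term added: the root method in its home territory.
- a summation factor: a summation factor telescopes one-step recursions; this one carries higher-order memory.
- the characteristic-root method: applies; the problem has the shape this method handles.
- the master substitution — this is shift-type recursion, outside the divide-and-conquer template.


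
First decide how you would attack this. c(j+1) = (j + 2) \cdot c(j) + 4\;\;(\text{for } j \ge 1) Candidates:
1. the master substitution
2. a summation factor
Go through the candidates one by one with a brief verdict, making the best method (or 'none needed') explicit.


Diagnosis: a summation factor — with the index-dependent coefficient j + 2, dividing by the cumulative product turns the left side into a pure difference.
- the master substitution: the recursive argument is a shift of the index, not a fixed fraction of it.
- a summation factor — applicable, and directly so.


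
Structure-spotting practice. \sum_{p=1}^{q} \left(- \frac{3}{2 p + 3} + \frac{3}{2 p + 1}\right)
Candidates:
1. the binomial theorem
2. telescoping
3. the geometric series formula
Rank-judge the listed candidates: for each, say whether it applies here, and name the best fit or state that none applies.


Technique: telescoping — each term adds \frac{3}{2 p + 1} and subtracts the same expression advanced one index; that subtracted piece cancels against the next term's added copy — only the boundary terms survive.
- the binomial theorem: no binomial coefficients pair up with complementary powers here.
- telescoping: applicable, and directly so.
- the geometric series formula: no single multiplier carries one term to the next throughout the sum.


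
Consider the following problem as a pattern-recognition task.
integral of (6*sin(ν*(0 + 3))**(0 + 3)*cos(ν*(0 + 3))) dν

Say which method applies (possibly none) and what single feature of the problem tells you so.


Method: u-substitution — read it as f(sin(ν*(0 + 3))) times a constant multiple of d(sin(ν*(0 + 3))): one substitution, u = sin(ν*(0 + 3)), finishes it.


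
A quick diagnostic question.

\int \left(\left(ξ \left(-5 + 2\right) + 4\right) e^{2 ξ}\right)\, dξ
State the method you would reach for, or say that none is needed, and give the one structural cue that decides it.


Diagnosis: integration by parts — a polynomial factor (ξ \left(-5 + 2\right) + 4) multiplies e^{2 ξ}; differentiating (ξ \left(-5 + 2\right) + 4) lowers its degree while e^{2 ξ} integrates cleanly, so parts wins.


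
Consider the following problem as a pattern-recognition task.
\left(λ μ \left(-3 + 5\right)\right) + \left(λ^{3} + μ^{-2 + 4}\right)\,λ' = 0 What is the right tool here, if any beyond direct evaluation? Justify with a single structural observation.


Verdict: the exact-equation method — equality of cross partials is the green light — assemble the potential function term by term.


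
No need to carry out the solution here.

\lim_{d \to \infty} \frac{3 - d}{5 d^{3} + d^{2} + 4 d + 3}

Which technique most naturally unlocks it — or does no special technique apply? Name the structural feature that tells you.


Best approach: dominant-term comparison — at large d only the top-degree terms survive; compare the leading terms and the limit falls out. Viewed as a single quotient this is an ∞/∞ form — an at-infinity application of l'Hôpital's rule would also resolve it; comparing leading growth reads the answer without differentiating.


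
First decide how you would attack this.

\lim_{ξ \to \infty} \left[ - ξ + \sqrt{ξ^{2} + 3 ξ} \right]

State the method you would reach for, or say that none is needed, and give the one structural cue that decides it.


Diagnosis: conjugate multiplication — both pieces blow up but their difference is finite; the conjugate trick rationalizes \sqrt{ξ^{2} + 3 ξ} - ξ.


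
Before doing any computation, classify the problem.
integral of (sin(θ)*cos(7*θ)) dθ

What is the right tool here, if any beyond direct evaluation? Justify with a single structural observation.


Technique: a trigonometric identity — two different frequencies multiply in sin(θ)*cos(7*θ); the product-to-sum formula separates them.


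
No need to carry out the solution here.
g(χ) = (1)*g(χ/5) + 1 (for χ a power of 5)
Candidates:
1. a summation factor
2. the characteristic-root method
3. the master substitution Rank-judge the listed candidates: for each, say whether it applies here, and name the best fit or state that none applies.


Diagnosis: the master substitution — index division is the fingerprint: χ/5 in the recursive call means substitute χ = 5^m.
- a summation factor — the recursion divides its index rather than shifting it — there is no previous-term chain for a summation factor to telescope.
- the characteristic-root method — a divided-index call is not the fixed-shift linear shape that characteristic roots solve.
- the master substitution — yes, a natural case for it.


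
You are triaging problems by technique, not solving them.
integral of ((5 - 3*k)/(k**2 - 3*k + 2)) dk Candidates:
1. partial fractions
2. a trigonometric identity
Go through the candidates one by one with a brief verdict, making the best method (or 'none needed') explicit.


Method: partial fractions — rational integrand, reducible denominator k**2 - 3*k + 2: decompose first, integrate second.
- partial fractions — applies; the problem has the shape this method handles.
- a trigonometric identity — no sine or cosine appears, so there is nothing for a trigonometric identity to act on.


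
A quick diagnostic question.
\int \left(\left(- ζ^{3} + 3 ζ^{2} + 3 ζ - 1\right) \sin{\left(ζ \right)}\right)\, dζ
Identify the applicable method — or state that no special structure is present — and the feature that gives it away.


Diagnosis: integration by parts — a polynomial factor - ζ^{3} + 3 ζ^{2} + 3 ζ - 1 multiplies \sin{\left(ζ \right)}; differentiating - ζ^{3} + 3 ζ^{2} + 3 ζ - 1 lowers its degree while \sin{\left(ζ \right)} integrates cleanly, so parts wins.


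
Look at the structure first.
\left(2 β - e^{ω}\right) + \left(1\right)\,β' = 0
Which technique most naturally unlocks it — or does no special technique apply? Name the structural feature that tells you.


Method: a linear integrating factor — β appears only to the first power with coefficient 2 — the classic integrating-factor setup.


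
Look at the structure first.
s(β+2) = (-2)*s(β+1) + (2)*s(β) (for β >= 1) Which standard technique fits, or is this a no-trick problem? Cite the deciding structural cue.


Verdict: the characteristic-root method — because shifting β leaves the equation's coefficients unchanged, exponential trials reduce it to algebra.


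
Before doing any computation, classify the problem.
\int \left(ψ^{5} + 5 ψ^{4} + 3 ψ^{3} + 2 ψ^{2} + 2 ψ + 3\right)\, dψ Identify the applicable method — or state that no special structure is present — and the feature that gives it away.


Verdict: no special technique — nothing composite, nothing rational, nothing trigonometric — each constant-multiple power of ψ integrates by the power rule alone.


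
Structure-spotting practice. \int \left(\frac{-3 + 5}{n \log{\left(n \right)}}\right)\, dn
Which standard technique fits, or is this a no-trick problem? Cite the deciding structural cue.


Method: u-substitution — everything non-trivial happens through the inner expression \log{\left(n \right)}, and its derivative accounts for the remaining factor up to a constant, so set u = \log{\left(n \right)}.


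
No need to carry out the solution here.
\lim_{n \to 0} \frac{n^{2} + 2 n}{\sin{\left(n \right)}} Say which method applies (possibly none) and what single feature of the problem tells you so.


Diagnosis: l'Hôpital's rule (0/0) — the 0/0 form at 0 is the signature situation for l'Hôpital's rule. A first-order expansion at the point is an equally standard path; the rule packages it.


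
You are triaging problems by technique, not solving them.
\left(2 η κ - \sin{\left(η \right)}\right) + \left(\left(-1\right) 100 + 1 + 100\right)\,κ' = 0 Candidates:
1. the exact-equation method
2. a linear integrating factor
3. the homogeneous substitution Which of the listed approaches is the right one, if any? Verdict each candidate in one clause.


Diagnosis: a linear integrating factor — first power of κ, nonzero forcing: the integrating-factor recipe applies verbatim with p = 2 η.
- the exact-equation method: no potential function has this form as its differential, as written.
- a linear integrating factor: yes, a natural case for it.
- the homogeneous substitution — solved for the derivative, the right side changes under joint scaling of the two variables.


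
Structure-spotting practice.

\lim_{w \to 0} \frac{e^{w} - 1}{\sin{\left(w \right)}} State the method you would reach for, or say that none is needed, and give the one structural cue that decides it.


Diagnosis: l'Hôpital's rule (0/0) — numerator and denominator both vanish at 0 — a genuine 0/0 form, which is exactly when l'Hôpital applies. A local series expansion at the point resolves it as well; the rule is the packaged version of that step.


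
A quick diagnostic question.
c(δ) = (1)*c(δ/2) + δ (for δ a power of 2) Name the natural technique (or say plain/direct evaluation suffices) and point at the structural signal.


Technique: the master substitution — the recursive call is at index δ/2 rather than a shift, a divide-and-conquer shape — substituting δ = 2^m linearizes it.


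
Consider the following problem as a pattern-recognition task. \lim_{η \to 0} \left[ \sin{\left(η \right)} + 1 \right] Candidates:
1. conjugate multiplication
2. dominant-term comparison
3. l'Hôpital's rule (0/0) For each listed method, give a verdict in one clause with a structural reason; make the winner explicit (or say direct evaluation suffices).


Verdict: no special technique — the function is continuous at 0; evaluation is itself the limit, no machinery required.
- conjugate multiplication: multiplying by a conjugate would not remove any indeterminacy here.
- dominant-term comparison: no ranking of term growth rates resolves the limit here.
- l'Hôpital's rule (0/0): substituting the point produces a determinate value, not a 0 over 0 clash.


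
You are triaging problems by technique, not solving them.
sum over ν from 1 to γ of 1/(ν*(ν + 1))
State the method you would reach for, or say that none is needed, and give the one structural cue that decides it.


Technique: telescoping — rewrite 1/(ν*(ν + 1)) as simple fractions and successive terms eat each other — only the edges survive.


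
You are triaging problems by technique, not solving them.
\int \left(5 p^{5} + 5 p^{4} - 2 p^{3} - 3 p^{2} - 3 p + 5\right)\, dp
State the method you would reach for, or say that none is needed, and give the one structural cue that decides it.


Technique: no special technique — scan for structure and find none: constant multiples of powers of p, integrate directly.


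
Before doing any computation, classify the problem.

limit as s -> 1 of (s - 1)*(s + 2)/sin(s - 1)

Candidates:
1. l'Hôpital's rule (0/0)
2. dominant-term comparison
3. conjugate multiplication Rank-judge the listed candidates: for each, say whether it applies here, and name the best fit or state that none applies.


Technique: l'Hôpital's rule (0/0) — the 0/0 form at 1 is the signature situation for l'Hôpital's rule. A first-order expansion at the point is an equally standard path; the rule packages it.
- l'Hôpital's rule (0/0): yes, a natural case for it.
- dominant-term comparison — this limit is not decided by comparing polynomial growth at infinity.
- conjugate multiplication: no divergent radical difference is present for a conjugate pair to cancel.


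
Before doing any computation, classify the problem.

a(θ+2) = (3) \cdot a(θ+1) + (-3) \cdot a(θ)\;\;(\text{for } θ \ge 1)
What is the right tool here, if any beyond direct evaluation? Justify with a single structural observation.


Technique: the characteristic-root method — every coefficient is a fixed number and the forcing is zero — substitute r^θ and read off the root equation.


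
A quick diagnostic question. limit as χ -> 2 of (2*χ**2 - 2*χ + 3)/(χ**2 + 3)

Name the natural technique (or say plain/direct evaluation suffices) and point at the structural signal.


Method: no special technique — the function is continuous at 2; evaluation is itself the limit, no machinery required.


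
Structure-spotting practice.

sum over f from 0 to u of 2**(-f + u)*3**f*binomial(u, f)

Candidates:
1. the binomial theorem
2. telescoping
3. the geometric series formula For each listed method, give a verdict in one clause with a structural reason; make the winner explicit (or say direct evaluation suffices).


Verdict: the binomial theorem — terms weighting binomial(u, f) against matched powers of 3 and 2 reassemble into (3 + 2)^u by the binomial theorem.
- the binomial theorem: yes, a natural case for it.
- telescoping — computed from the summand as displayed, the partial sums build up without the pairwise collapse telescoping exploits.
- the geometric series formula — the ratio of consecutive terms depends on the index.


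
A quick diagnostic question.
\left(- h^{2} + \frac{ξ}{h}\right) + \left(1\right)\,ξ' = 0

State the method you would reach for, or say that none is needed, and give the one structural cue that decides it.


Technique: a linear integrating factor — linear in the unknown with genuine forcing: multiply through by the exponential of the integrated coefficient and the left side closes into one derivative.


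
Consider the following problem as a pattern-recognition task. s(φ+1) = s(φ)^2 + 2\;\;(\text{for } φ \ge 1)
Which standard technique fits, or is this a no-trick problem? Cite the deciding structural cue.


Best approach: no special technique — the unknown enters the rule nonlinearly, not as a weighted sum — no linear method is even well-posed.


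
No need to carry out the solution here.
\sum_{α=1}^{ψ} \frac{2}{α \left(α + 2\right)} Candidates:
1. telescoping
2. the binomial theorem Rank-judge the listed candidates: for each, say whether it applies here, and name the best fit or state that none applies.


Technique: telescoping — the denominator's roots in \frac{2}{α \left(α + 2\right)} sit an integer apart: decomposition produces a self-cancelling chain.
- telescoping — applicable, and directly so.
- the binomial theorem — the terms lack the binomial-coefficient-weighted complementary-power pattern of an expansion.


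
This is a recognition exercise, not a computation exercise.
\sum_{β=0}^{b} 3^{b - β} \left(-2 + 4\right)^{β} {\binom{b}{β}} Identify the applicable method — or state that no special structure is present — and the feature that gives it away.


Method: the binomial theorem — the summand is term β of a binomial expansion in (-2 + 4) and 3; the whole sum is a single power.


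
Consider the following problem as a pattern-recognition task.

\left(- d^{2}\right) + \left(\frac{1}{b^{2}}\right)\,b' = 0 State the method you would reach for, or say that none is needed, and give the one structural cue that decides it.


Best approach: separation of variables — solved for the derivative, the right side splits multiplicatively into a function of each variable alone — divide and integrate each side. An exactness check succeeds on this form as well — separation and the potential function arrive at the same answer, separation more directly.


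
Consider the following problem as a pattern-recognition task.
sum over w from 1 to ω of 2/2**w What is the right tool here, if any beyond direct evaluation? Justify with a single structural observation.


Best approach: the geometric series formula — consecutive terms stand in a fixed index-free ratio — the geometric sum formula closes it.


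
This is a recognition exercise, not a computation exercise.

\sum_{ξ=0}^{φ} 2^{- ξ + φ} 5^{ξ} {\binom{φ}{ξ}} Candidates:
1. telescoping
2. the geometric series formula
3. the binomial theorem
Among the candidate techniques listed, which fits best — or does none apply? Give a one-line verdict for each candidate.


Verdict: the binomial theorem — the summand is term ξ of a binomial expansion in 5 and 2; the whole sum is a single power.
- telescoping — as presented, consecutive terms share no shifted copy to cancel against — no rewrite is on display to change that.
- the geometric series formula — the term-to-term ratio changes with the index, so the geometric formula cannot close it.
- the binomial theorem — yes, a natural case for it.


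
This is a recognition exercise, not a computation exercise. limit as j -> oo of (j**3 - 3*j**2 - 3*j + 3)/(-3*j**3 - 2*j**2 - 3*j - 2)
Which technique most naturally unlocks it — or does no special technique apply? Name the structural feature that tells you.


Technique: dominant-term comparison — growth-rate triage: the leading powers of j decide the limit, everything else is noise. l'Hôpital's at-infinity variant applies to the expression viewed as a single quotient; the leading-term comparison is the direct route.


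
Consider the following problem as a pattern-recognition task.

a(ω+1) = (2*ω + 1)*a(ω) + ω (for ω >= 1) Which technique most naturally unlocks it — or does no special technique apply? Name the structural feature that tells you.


Diagnosis: a summation factor — it is first-order linear but the coefficient 2*ω + 1 depends on the index, so multiply through by a summation factor to telescope it.


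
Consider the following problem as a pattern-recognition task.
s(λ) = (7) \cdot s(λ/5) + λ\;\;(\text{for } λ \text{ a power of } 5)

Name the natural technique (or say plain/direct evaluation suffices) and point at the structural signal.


Best approach: the master substitution — treat m = log base 5 of λ as the new clock: one recursion step advances m by one while λ scales by 5.


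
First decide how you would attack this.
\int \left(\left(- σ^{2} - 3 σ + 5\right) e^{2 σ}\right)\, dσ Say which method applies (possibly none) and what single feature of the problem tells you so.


Technique: integration by parts — - σ^{2} - 3 σ + 5 dies after finitely many derivatives while e^{2 σ} cycles under integration — the tabular/parts setup.


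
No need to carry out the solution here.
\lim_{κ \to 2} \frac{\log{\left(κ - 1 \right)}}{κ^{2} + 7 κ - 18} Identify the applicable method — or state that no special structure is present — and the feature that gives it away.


Method: l'Hôpital's rule (0/0) — substituting 2 gives 0 over 0; differentiate top and bottom once and re-evaluate. Expanding numerator and denominator to first order gives the same value — the rule automates exactly that.


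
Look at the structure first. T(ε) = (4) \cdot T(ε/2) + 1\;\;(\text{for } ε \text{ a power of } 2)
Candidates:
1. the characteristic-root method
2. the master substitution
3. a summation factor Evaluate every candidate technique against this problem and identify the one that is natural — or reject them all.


Technique: the master substitution — treat m = log base 2 of ε as the new clock: one recursion step advances m by one while ε scales by 2.
- the characteristic-root method — the recursion divides its index rather than shifting it — outside the constant-shift family the root method covers.
- the master substitution — applicable, and directly so.
- a summation factor: the recursion divides its index rather than shifting it — there is no previous-term chain for a summation factor to telescope.


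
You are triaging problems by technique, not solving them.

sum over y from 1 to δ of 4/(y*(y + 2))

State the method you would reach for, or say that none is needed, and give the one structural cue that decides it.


Best approach: telescoping — rewrite 4/(y*(y + 2)) as simple fractions and successive terms eat each other — only the edges survive.


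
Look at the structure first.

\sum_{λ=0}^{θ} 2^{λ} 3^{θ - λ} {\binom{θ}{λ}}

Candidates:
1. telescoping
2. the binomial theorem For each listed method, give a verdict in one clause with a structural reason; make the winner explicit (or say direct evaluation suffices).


Best approach: the binomial theorem — the summand is term λ of a binomial expansion in 2 and 3; the whole sum is a single power.
- telescoping: as presented, consecutive terms share no shifted copy to cancel against — no rewrite is on display to change that.
- the binomial theorem — applies; the problem has the shape this method handles.


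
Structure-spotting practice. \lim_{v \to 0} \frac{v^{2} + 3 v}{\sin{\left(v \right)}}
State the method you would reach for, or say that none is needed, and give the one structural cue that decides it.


Verdict: l'Hôpital's rule (0/0) — the 0/0 form at 0 is the signature situation for l'Hôpital's rule. Expanding numerator and denominator to first order gives the same value — the rule automates exactly that.


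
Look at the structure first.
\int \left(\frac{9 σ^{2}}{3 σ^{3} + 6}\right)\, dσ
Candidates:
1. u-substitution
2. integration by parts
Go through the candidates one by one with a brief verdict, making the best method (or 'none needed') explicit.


Verdict: u-substitution — structure check: outer function, inner expression 3 σ^{3} + 6, inner derivative as a factor — the classic u = 3 σ^{3} + 6 pattern.
- u-substitution — a fit — the right tool for this form.
- integration by parts: the integrand does not split as a nonconstant polynomial times an exp, sine, cosine of a linear argument, or logarithm — no polynomial-kernel parts product to differentiate one side of.


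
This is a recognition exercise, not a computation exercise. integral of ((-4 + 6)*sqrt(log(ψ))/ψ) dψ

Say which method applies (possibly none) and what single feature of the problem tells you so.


Verdict: u-substitution — everything non-trivial happens through the inner expression log(ψ), and its derivative accounts for the remaining factor up to a constant, so set u = log(ψ).


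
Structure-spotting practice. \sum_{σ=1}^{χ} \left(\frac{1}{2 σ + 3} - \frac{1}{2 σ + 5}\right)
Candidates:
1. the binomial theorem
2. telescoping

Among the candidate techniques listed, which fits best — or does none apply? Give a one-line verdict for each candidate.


Best approach: telescoping — difference-of-shifts structure (each term adds \frac{1}{2 σ + 3}, then subtracts its one-index-advanced value, which the following term adds back) leaves only the first and last pieces standing.
- the binomial theorem: the terms do not reassemble into a binomial power.
- telescoping: applies; the problem has the shape this method handles.
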